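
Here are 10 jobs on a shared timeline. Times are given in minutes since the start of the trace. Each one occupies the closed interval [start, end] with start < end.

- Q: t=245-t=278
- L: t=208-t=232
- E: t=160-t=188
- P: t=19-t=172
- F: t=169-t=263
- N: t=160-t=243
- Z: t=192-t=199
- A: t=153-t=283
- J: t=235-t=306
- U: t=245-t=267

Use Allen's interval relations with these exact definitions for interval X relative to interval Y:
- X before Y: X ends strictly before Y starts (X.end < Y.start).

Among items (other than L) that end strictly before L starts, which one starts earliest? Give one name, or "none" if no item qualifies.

Target L = [t=208, t=232].
A [t=153, t=283] → contains → excluded.
E [t=160, t=188] → before → candidate.
F [t=169, t=263] → contains → excluded.
J [t=235, t=306] → after → excluded.
N [t=160, t=243] → contains → excluded.
P [t=19, t=172] → before → candidate.
Q [t=245, t=278] → after → excluded.
U [t=245, t=267] → after → excluded.
Z [t=192, t=199] → before → candidate.
Among candidates, earliest start is t=19 → P.

P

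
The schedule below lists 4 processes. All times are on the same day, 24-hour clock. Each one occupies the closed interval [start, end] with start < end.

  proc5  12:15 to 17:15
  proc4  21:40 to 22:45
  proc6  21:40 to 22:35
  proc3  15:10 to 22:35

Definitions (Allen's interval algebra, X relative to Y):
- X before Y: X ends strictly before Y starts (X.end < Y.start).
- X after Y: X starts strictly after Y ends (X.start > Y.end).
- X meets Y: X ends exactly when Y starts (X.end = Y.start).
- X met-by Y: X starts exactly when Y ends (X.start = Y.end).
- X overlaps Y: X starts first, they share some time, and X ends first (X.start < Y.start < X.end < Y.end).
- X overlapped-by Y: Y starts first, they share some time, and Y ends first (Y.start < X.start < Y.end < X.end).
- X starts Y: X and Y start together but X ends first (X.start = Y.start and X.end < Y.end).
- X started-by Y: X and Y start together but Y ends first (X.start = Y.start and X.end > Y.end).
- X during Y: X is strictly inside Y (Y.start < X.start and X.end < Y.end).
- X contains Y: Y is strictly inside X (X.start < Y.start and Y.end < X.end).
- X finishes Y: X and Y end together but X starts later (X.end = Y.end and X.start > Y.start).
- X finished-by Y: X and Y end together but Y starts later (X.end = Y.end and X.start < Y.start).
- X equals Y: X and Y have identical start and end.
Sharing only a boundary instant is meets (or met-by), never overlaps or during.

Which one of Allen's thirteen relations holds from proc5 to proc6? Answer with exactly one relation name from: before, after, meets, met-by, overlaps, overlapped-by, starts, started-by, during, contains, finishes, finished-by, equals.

before

proc5 = [12:15, 17:15]; proc6 = [21:40, 22:35].
Compare endpoints: proc5.start < proc6.start, proc5.start < proc6.end, proc5.end < proc6.start, proc5.end < proc6.end.
That pattern is 'before'.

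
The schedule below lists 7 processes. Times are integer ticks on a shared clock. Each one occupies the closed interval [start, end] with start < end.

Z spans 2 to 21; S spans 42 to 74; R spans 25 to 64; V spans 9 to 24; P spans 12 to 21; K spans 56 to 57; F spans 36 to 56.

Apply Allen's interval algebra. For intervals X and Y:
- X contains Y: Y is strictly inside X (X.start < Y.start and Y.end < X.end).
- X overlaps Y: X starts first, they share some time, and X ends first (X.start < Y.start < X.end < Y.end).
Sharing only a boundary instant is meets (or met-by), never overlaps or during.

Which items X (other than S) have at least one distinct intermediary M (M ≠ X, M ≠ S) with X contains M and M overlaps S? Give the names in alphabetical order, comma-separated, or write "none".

Target S = [42, 74].
Intermediaries M with M overlaps S: F, R.
Via F — items with X contains F: R.
Via R — items with X contains R: none.
Union: R.

R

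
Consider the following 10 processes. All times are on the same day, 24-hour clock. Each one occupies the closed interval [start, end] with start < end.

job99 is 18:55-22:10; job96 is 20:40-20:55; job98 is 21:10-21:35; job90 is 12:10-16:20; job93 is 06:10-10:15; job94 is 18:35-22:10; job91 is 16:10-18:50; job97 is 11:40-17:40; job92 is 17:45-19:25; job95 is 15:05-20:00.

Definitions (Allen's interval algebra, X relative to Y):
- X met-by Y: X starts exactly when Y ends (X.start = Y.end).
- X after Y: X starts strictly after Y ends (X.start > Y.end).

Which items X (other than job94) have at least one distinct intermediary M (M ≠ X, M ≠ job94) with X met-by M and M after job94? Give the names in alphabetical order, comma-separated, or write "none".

none

Target job94 = [18:35, 22:10].
Intermediaries M with M after job94: none.
Union: none.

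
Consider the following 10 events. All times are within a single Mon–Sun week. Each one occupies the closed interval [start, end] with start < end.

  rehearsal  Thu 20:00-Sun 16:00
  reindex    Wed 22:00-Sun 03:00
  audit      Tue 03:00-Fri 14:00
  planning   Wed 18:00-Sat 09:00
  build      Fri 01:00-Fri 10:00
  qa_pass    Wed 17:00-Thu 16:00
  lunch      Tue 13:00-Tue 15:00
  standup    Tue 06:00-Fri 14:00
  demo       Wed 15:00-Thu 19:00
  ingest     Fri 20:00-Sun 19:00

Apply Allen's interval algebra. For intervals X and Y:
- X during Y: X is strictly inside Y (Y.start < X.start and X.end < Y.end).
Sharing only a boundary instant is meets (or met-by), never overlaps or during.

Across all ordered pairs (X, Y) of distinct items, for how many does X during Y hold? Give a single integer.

12

Checking all 90 ordered pairs for relation 'during'; matching pairs in alphabetical order:
(build, audit): build during audit ✓
(build, planning): build during planning ✓
(build, rehearsal): build during rehearsal ✓
(build, reindex): build during reindex ✓
(build, standup): build during standup ✓
(demo, audit): demo during audit ✓
(demo, standup): demo during standup ✓
(lunch, audit): lunch during audit ✓
(lunch, standup): lunch during standup ✓
(qa_pass, audit): qa_pass during audit ✓
(qa_pass, demo): qa_pass during demo ✓
(qa_pass, standup): qa_pass during standup ✓
Count: 12.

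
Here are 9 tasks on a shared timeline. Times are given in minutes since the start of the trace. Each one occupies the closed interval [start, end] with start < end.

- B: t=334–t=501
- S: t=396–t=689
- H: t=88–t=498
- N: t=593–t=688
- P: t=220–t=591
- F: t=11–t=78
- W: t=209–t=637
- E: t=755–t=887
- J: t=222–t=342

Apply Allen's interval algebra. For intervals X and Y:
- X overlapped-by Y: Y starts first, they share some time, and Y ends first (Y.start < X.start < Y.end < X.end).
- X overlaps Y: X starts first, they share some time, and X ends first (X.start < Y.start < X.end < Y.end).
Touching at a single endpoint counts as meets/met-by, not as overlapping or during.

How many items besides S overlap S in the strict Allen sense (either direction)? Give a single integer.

Target S = [t=396, t=689].
B [t=334, t=501] → overlaps → counts.
E [t=755, t=887] → after → no.
F [t=11, t=78] → before → no.
H [t=88, t=498] → overlaps → counts.
J [t=222, t=342] → before → no.
N [t=593, t=688] → during → no.
P [t=220, t=591] → overlaps → counts.
W [t=209, t=637] → overlaps → counts.
Total: 4.

4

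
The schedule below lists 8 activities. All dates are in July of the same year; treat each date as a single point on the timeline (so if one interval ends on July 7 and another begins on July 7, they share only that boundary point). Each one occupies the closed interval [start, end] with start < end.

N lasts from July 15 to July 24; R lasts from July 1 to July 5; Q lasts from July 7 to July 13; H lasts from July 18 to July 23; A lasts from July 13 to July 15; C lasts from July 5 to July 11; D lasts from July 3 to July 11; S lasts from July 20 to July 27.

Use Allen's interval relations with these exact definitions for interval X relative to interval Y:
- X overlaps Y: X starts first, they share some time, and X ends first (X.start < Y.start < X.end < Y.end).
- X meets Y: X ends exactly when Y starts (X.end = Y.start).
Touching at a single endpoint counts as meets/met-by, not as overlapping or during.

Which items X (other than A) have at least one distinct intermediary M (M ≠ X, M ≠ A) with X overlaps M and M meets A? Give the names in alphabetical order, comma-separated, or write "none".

Target A = [July 13, July 15].
Intermediaries M with M meets A: Q.
Via Q — items with X overlaps Q: C, D.
Union: C, D.

C, D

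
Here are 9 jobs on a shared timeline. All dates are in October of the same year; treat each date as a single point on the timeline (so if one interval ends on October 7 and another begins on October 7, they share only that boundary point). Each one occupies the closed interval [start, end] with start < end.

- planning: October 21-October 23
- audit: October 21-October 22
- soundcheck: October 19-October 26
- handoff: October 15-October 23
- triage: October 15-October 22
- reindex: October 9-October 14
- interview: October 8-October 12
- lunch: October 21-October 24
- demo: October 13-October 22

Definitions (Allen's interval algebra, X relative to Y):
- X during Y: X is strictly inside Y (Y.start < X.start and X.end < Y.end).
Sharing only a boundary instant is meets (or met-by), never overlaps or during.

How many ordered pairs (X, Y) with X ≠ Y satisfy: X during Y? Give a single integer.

Checking all 72 ordered pairs for relation 'during'; matching pairs in alphabetical order:
(audit, handoff): audit during handoff ✓
(audit, soundcheck): audit during soundcheck ✓
(lunch, soundcheck): lunch during soundcheck ✓
(planning, soundcheck): planning during soundcheck ✓
Count: 4.

4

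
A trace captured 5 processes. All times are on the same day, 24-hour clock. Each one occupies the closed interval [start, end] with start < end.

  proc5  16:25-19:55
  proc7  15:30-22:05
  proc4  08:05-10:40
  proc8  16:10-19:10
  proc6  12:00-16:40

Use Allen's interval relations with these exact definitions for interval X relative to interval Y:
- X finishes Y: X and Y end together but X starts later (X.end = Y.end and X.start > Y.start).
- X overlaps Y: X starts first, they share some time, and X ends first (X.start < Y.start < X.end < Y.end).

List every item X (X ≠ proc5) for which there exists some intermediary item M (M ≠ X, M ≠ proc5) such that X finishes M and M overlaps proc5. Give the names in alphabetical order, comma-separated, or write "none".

Target proc5 = [16:25, 19:55].
Intermediaries M with M overlaps proc5: proc6, proc8.
Via proc6 — items with X finishes proc6: none.
Via proc8 — items with X finishes proc8: none.
Union: none.

none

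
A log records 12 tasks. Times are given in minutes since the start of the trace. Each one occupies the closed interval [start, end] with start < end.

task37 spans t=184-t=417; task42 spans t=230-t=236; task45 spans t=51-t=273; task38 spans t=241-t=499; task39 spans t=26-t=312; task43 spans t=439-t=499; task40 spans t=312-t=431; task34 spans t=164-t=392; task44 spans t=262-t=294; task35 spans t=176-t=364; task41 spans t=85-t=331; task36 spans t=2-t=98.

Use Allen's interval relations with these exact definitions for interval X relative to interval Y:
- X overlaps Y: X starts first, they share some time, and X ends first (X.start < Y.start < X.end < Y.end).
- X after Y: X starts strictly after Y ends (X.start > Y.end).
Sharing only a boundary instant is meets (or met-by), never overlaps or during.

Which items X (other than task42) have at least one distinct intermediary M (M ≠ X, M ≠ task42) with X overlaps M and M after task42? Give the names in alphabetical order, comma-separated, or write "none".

task34, task35, task37, task39, task41, task45

Target task42 = [t=230, t=236].
Intermediaries M with M after task42: task38, task40, task43, task44.
Via task38 — items with X overlaps task38: task34, task35, task37, task39, task41, task45.
Via task40 — items with X overlaps task40: task34, task35, task37, task41.
Via task43 — items with X overlaps task43: none.
Via task44 — items with X overlaps task44: task45.
Union: task34, task35, task37, task39, task41, task45.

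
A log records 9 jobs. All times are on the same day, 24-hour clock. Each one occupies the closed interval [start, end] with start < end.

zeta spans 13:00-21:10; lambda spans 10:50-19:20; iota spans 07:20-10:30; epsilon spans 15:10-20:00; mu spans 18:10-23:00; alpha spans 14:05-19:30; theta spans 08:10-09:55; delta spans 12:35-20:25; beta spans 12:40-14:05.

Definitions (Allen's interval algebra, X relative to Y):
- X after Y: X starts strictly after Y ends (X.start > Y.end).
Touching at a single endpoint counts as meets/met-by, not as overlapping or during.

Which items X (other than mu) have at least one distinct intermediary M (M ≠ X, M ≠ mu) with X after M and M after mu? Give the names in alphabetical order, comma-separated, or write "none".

Target mu = [18:10, 23:00].
Intermediaries M with M after mu: none.
Union: none.

none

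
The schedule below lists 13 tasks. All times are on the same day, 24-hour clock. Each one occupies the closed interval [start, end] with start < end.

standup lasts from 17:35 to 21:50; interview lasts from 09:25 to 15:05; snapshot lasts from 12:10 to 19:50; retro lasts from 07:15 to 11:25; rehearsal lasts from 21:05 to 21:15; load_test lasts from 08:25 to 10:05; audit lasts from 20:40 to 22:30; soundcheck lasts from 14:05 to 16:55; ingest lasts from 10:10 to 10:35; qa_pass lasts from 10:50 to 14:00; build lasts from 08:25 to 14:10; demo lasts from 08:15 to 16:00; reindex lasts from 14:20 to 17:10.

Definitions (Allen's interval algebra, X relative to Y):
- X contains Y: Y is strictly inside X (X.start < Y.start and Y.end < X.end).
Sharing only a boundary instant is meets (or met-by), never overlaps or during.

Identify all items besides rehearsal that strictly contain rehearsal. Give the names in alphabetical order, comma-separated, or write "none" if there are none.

Target rehearsal = [21:05, 21:15].
audit [20:40, 22:30] → contains → yes.
build [08:25, 14:10] → before → no.
demo [08:15, 16:00] → before → no.
ingest [10:10, 10:35] → before → no.
interview [09:25, 15:05] → before → no.
load_test [08:25, 10:05] → before → no.
qa_pass [10:50, 14:00] → before → no.
reindex [14:20, 17:10] → before → no.
retro [07:15, 11:25] → before → no.
snapshot [12:10, 19:50] → before → no.
soundcheck [14:05, 16:55] → before → no.
standup [17:35, 21:50] → contains → yes.
Result: audit, standup.

audit, standup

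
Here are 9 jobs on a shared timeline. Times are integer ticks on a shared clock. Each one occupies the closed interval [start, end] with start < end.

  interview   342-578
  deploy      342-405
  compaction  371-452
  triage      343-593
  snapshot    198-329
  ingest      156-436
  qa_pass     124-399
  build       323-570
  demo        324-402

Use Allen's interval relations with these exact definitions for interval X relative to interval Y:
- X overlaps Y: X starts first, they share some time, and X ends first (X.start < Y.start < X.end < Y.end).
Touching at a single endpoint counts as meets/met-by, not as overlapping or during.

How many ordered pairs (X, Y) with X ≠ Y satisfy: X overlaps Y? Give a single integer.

22

Checking all 72 ordered pairs for relation 'overlaps'; matching pairs in alphabetical order:
(build, interview): build overlaps interview ✓
(build, triage): build overlaps triage ✓
(demo, compaction): demo overlaps compaction ✓
(demo, deploy): demo overlaps deploy ✓
(demo, interview): demo overlaps interview ✓
(demo, triage): demo overlaps triage ✓
(deploy, compaction): deploy overlaps compaction ✓
(deploy, triage): deploy overlaps triage ✓
(ingest, build): ingest overlaps build ✓
(ingest, compaction): ingest overlaps compaction ✓
(ingest, interview): ingest overlaps interview ✓
(ingest, triage): ingest overlaps triage ✓
(interview, triage): interview overlaps triage ✓
(qa_pass, build): qa_pass overlaps build ✓
(qa_pass, compaction): qa_pass overlaps compaction ✓
(qa_pass, demo): qa_pass overlaps demo ✓
(qa_pass, deploy): qa_pass overlaps deploy ✓
(qa_pass, ingest): qa_pass overlaps ingest ✓
(qa_pass, interview): qa_pass overlaps interview ✓
(qa_pass, triage): qa_pass overlaps triage ✓
(snapshot, build): snapshot overlaps build ✓
(snapshot, demo): snapshot overlaps demo ✓
Count: 22.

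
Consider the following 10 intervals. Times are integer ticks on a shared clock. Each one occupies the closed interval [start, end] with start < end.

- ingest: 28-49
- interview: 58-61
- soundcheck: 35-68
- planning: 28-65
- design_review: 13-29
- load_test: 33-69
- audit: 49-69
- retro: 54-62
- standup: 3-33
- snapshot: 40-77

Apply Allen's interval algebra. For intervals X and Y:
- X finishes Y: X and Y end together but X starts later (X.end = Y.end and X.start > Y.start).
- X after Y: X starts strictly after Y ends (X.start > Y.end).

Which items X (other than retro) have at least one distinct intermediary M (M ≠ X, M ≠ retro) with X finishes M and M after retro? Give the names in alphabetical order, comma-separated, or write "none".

none

Target retro = [54, 62].
Intermediaries M with M after retro: none.
Union: none.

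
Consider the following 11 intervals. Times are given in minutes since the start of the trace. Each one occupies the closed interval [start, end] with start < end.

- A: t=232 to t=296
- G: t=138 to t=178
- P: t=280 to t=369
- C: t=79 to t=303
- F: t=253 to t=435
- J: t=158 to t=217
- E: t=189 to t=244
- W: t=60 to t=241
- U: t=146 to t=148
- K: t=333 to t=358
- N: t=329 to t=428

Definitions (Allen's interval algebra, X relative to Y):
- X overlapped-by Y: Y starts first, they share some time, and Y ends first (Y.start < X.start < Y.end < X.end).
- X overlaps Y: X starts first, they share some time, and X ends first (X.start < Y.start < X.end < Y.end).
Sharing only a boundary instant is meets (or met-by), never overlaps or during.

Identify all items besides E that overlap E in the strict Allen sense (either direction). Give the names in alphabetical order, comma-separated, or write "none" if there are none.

Target E = [t=189, t=244].
A [t=232, t=296] → overlapped-by → yes.
C [t=79, t=303] → contains → no.
F [t=253, t=435] → after → no.
G [t=138, t=178] → before → no.
J [t=158, t=217] → overlaps → yes.
K [t=333, t=358] → after → no.
N [t=329, t=428] → after → no.
P [t=280, t=369] → after → no.
U [t=146, t=148] → before → no.
W [t=60, t=241] → overlaps → yes.
Result: A, J, W.

A, J, W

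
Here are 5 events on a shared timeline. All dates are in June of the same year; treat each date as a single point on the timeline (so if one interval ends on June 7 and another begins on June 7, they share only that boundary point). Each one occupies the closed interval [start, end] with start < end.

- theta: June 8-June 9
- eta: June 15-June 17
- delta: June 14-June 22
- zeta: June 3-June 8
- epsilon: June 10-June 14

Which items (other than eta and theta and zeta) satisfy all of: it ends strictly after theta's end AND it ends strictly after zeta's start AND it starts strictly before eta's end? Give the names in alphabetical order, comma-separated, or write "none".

delta, epsilon

Conditions: its end is strictly after theta's end (X.end > June 9) AND its end is strictly after zeta's start (X.end > June 3) AND its start is strictly before eta's end (X.start < June 17).
delta: end June 22 > June 9? ✓; end June 22 > June 3? ✓; start June 14 < June 17? ✓ → yes.
epsilon: end June 14 > June 9? ✓; end June 14 > June 3? ✓; start June 10 < June 17? ✓ → yes.
Result: delta, epsilon.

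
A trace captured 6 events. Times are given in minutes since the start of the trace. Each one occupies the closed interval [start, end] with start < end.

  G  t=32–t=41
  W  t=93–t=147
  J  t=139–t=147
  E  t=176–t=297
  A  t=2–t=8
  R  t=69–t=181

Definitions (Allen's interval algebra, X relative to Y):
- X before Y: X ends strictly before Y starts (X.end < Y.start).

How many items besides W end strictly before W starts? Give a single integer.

2

Target W = [t=93, t=147].
A [t=2, t=8] → before → counts.
E [t=176, t=297] → after → no.
G [t=32, t=41] → before → counts.
J [t=139, t=147] → finishes → no.
R [t=69, t=181] → contains → no.
Total: 2.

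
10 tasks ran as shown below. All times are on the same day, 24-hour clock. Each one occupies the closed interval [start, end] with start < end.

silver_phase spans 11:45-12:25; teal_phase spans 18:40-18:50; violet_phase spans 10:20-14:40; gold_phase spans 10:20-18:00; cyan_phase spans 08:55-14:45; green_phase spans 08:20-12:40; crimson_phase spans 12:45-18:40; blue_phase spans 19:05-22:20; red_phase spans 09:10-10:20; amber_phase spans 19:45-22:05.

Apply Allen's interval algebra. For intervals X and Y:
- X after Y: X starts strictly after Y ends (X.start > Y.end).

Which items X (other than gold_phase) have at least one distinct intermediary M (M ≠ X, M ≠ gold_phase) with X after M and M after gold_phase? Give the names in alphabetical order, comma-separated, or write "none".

Target gold_phase = [10:20, 18:00].
Intermediaries M with M after gold_phase: amber_phase, blue_phase, teal_phase.
Via amber_phase — items with X after amber_phase: none.
Via blue_phase — items with X after blue_phase: none.
Via teal_phase — items with X after teal_phase: amber_phase, blue_phase.
Union: amber_phase, blue_phase.

amber_phase, blue_phase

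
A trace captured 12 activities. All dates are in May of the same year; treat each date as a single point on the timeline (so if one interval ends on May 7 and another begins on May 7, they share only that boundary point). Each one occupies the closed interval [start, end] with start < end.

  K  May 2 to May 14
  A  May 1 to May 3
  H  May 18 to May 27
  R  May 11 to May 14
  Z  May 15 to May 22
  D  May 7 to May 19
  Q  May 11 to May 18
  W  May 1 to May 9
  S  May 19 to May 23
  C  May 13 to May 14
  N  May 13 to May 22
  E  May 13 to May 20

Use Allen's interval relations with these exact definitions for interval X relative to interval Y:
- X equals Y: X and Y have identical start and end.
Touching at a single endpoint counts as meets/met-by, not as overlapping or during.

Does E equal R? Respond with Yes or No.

No

E = [May 13, May 20], R = [May 11, May 14].
Actual relation of E to R: overlapped-by.
Asked whether 'equals' holds → No.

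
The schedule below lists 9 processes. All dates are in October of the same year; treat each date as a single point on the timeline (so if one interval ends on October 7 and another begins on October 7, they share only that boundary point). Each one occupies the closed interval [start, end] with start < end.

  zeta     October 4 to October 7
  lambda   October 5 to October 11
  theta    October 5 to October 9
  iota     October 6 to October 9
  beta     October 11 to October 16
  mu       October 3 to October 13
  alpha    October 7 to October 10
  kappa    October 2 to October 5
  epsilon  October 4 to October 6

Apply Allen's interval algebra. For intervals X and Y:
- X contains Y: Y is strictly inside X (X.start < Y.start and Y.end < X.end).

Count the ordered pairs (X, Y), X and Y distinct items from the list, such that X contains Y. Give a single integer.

8

Checking all 72 ordered pairs for relation 'contains'; matching pairs in alphabetical order:
(lambda, alpha): lambda contains alpha ✓
(lambda, iota): lambda contains iota ✓
(mu, alpha): mu contains alpha ✓
(mu, epsilon): mu contains epsilon ✓
(mu, iota): mu contains iota ✓
(mu, lambda): mu contains lambda ✓
(mu, theta): mu contains theta ✓
(mu, zeta): mu contains zeta ✓
Count: 8.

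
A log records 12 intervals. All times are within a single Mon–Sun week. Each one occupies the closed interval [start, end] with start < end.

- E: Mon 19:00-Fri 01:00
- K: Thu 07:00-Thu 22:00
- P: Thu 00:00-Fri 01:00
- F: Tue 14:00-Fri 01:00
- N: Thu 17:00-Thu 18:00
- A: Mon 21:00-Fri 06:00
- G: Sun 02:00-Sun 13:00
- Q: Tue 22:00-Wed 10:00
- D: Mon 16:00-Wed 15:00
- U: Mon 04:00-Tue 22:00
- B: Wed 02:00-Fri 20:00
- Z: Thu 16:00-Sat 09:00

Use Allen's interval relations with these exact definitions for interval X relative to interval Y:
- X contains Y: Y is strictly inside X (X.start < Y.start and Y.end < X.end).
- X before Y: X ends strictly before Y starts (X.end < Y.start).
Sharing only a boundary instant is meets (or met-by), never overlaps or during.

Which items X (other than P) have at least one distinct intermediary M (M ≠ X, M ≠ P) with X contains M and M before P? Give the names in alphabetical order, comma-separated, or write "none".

Target P = [Thu 00:00, Fri 01:00].
Intermediaries M with M before P: D, Q, U.
Via D — items with X contains D: none.
Via Q — items with X contains Q: A, D, E, F.
Via U — items with X contains U: none.
Union: A, D, E, F.

A, D, E, F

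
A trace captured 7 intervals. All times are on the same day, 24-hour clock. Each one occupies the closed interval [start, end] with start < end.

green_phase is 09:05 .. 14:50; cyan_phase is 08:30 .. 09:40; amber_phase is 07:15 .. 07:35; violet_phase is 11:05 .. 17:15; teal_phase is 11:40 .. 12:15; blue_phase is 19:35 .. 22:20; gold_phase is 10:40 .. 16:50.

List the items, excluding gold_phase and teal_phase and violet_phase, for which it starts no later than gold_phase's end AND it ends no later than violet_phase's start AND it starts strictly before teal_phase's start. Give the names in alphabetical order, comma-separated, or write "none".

Conditions: its start is no later than gold_phase's end (X.start <= 16:50) AND its end is no later than violet_phase's start (X.end <= 11:05) AND its start is strictly before teal_phase's start (X.start < 11:40).
amber_phase: start 07:15 <= 16:50? ✓; end 07:35 <= 11:05? ✓; start 07:15 < 11:40? ✓ → yes.
blue_phase: start 19:35 <= 16:50? ✗; end 22:20 <= 11:05? ✗; start 19:35 < 11:40? ✗ → no.
cyan_phase: start 08:30 <= 16:50? ✓; end 09:40 <= 11:05? ✓; start 08:30 < 11:40? ✓ → yes.
green_phase: start 09:05 <= 16:50? ✓; end 14:50 <= 11:05? ✗; start 09:05 < 11:40? ✓ → no.
Result: amber_phase, cyan_phase.

amber_phase, cyan_phase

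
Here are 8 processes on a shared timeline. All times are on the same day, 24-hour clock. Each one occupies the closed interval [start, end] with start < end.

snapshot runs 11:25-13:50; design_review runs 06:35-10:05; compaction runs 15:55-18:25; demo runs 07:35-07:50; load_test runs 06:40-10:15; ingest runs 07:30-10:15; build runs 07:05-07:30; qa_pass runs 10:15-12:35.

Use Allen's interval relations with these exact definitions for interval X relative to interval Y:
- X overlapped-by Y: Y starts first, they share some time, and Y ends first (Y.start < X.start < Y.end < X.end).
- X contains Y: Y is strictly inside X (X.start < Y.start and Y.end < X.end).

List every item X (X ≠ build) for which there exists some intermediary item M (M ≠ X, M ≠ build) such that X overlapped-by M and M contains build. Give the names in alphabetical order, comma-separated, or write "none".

ingest, load_test

Target build = [07:05, 07:30].
Intermediaries M with M contains build: design_review, load_test.
Via design_review — items with X overlapped-by design_review: ingest, load_test.
Via load_test — items with X overlapped-by load_test: none.
Union: ingest, load_test.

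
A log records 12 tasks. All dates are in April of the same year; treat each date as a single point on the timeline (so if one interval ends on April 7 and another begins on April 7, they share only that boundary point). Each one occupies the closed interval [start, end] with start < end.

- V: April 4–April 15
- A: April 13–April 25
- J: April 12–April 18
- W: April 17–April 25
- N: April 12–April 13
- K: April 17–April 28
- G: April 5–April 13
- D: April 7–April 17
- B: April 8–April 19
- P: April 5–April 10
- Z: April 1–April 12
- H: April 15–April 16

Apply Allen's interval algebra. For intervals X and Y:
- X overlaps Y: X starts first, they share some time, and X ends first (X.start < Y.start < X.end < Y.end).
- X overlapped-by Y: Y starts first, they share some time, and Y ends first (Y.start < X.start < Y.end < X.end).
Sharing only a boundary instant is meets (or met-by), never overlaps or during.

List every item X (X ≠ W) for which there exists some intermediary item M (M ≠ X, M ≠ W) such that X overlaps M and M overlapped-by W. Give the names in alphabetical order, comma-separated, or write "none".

Target W = [April 17, April 25].
Intermediaries M with M overlapped-by W: none.
Union: none.

none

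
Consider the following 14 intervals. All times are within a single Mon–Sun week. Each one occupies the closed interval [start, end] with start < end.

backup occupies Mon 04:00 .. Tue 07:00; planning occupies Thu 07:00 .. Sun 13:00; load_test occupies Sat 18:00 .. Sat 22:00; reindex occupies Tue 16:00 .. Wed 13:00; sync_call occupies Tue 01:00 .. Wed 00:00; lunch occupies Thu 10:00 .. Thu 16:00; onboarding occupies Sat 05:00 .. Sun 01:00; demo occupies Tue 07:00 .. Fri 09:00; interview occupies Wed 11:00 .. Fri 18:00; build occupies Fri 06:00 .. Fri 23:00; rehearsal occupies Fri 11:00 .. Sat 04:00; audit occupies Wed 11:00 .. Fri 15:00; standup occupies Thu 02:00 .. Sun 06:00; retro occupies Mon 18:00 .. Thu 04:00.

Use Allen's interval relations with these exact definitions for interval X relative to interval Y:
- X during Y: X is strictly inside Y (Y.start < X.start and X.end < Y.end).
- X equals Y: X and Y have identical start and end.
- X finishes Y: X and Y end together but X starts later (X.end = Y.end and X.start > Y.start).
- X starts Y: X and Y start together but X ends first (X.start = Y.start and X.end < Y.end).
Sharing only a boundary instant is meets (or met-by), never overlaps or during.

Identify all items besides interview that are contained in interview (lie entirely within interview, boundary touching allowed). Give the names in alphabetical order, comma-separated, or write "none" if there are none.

Target interview = [Wed 11:00, Fri 18:00].
audit [Wed 11:00, Fri 15:00] → starts → yes.
backup [Mon 04:00, Tue 07:00] → before → no.
build [Fri 06:00, Fri 23:00] → overlapped-by → no.
demo [Tue 07:00, Fri 09:00] → overlaps → no.
load_test [Sat 18:00, Sat 22:00] → after → no.
lunch [Thu 10:00, Thu 16:00] → during → yes.
onboarding [Sat 05:00, Sun 01:00] → after → no.
planning [Thu 07:00, Sun 13:00] → overlapped-by → no.
rehearsal [Fri 11:00, Sat 04:00] → overlapped-by → no.
reindex [Tue 16:00, Wed 13:00] → overlaps → no.
retro [Mon 18:00, Thu 04:00] → overlaps → no.
standup [Thu 02:00, Sun 06:00] → overlapped-by → no.
sync_call [Tue 01:00, Wed 00:00] → before → no.
Result: audit, lunch.

audit, lunch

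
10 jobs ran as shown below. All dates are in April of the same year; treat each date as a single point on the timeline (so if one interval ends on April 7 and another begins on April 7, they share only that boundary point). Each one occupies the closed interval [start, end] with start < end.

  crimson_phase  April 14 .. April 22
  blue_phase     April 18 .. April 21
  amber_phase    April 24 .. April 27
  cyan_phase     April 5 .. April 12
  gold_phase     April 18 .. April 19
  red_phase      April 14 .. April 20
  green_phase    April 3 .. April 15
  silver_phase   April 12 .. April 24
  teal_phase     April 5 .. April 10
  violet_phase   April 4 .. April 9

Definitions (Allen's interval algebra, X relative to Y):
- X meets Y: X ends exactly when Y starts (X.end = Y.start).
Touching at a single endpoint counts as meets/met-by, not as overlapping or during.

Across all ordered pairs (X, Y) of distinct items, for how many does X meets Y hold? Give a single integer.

Checking all 90 ordered pairs for relation 'meets'; matching pairs in alphabetical order:
(cyan_phase, silver_phase): cyan_phase meets silver_phase ✓
(silver_phase, amber_phase): silver_phase meets amber_phase ✓
Count: 2.

2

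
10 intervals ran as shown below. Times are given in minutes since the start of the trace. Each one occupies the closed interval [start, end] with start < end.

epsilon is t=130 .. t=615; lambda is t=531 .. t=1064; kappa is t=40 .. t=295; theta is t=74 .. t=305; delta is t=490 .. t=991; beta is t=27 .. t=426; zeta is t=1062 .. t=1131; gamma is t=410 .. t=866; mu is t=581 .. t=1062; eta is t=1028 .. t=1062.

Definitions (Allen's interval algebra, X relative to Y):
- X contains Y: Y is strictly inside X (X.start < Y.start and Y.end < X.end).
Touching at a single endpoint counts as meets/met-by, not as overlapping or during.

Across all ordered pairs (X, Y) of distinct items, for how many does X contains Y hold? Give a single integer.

Checking all 90 ordered pairs for relation 'contains'; matching pairs in alphabetical order:
(beta, kappa): beta contains kappa ✓
(beta, theta): beta contains theta ✓
(lambda, eta): lambda contains eta ✓
(lambda, mu): lambda contains mu ✓
Count: 4.

4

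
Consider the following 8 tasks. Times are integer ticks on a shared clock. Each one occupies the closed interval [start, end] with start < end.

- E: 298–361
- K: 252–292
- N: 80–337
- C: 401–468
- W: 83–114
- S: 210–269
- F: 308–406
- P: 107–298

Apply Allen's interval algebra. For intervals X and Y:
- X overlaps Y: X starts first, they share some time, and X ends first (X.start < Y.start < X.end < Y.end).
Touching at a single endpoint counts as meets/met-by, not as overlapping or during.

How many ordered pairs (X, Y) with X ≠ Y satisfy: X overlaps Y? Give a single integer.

6

Checking all 56 ordered pairs for relation 'overlaps'; matching pairs in alphabetical order:
(E, F): E overlaps F ✓
(F, C): F overlaps C ✓
(N, E): N overlaps E ✓
(N, F): N overlaps F ✓
(S, K): S overlaps K ✓
(W, P): W overlaps P ✓
Count: 6.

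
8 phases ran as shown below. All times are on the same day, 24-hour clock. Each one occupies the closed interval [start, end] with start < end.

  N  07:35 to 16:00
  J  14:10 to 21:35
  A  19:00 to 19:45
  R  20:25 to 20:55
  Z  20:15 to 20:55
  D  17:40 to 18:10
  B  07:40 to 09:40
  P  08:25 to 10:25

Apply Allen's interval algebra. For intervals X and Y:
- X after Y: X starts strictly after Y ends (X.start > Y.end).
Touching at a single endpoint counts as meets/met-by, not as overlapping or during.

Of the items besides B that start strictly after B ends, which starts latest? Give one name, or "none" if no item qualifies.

Target B = [07:40, 09:40].
A [19:00, 19:45] → after → candidate.
D [17:40, 18:10] → after → candidate.
J [14:10, 21:35] → after → candidate.
N [07:35, 16:00] → contains → excluded.
P [08:25, 10:25] → overlapped-by → excluded.
R [20:25, 20:55] → after → candidate.
Z [20:15, 20:55] → after → candidate.
Among candidates, latest start is 20:25 → R.

R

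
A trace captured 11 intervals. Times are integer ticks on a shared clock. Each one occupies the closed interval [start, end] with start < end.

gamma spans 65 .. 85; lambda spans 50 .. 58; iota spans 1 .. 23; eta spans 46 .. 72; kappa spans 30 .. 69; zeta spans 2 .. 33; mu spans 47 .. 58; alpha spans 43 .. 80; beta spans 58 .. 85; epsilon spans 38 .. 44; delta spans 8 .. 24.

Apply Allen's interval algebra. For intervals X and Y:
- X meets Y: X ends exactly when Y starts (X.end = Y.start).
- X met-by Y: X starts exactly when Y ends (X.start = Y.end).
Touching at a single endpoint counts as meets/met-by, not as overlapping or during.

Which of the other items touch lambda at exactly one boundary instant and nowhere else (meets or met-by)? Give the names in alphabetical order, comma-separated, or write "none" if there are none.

Target lambda = [50, 58].
alpha [43, 80] → contains → no.
beta [58, 85] → met-by → yes.
delta [8, 24] → before → no.
epsilon [38, 44] → before → no.
eta [46, 72] → contains → no.
gamma [65, 85] → after → no.
iota [1, 23] → before → no.
kappa [30, 69] → contains → no.
mu [47, 58] → finished-by → no.
zeta [2, 33] → before → no.
Result: beta.

beta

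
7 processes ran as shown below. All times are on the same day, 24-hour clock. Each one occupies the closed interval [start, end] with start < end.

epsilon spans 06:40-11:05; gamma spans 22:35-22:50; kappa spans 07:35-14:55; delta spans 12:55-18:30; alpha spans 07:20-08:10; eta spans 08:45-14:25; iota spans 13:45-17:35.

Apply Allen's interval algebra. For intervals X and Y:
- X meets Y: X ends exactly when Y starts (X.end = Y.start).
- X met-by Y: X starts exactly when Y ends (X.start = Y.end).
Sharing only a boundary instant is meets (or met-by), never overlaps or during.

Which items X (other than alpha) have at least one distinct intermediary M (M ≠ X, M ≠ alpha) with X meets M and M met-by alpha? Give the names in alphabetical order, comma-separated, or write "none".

Target alpha = [07:20, 08:10].
Intermediaries M with M met-by alpha: none.
Union: none.

none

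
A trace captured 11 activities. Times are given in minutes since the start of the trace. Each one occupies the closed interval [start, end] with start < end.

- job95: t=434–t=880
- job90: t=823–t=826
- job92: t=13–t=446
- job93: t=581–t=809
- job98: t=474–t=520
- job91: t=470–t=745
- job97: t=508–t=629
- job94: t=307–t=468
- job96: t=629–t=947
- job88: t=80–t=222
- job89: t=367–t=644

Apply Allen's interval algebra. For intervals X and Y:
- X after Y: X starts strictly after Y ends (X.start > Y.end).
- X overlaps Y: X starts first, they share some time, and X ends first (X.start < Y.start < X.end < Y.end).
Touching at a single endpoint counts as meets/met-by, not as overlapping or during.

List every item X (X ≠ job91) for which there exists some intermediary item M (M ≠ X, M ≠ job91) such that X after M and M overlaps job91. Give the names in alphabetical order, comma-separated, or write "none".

job90

Target job91 = [t=470, t=745].
Intermediaries M with M overlaps job91: job89.
Via job89 — items with X after job89: job90.
Union: job90.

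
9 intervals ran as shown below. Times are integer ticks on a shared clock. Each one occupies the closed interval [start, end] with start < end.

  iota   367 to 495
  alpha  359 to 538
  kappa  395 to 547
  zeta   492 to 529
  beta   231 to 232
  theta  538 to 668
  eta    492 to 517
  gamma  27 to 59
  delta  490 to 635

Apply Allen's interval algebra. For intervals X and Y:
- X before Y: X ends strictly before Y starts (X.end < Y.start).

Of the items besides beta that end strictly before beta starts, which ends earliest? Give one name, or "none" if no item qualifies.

Target beta = [231, 232].
alpha [359, 538] → after → excluded.
delta [490, 635] → after → excluded.
eta [492, 517] → after → excluded.
gamma [27, 59] → before → candidate.
iota [367, 495] → after → excluded.
kappa [395, 547] → after → excluded.
theta [538, 668] → after → excluded.
zeta [492, 529] → after → excluded.
Among candidates, earliest end is 59 → gamma.

gamma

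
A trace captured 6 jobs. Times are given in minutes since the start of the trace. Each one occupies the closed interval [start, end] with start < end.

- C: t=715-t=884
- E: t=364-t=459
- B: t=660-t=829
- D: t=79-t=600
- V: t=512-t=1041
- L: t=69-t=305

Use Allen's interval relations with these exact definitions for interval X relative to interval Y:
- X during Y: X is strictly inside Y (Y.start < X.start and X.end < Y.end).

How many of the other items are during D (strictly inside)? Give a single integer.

Target D = [t=79, t=600].
B [t=660, t=829] → after → no.
C [t=715, t=884] → after → no.
E [t=364, t=459] → during → counts.
L [t=69, t=305] → overlaps → no.
V [t=512, t=1041] → overlapped-by → no.
Total: 1.

1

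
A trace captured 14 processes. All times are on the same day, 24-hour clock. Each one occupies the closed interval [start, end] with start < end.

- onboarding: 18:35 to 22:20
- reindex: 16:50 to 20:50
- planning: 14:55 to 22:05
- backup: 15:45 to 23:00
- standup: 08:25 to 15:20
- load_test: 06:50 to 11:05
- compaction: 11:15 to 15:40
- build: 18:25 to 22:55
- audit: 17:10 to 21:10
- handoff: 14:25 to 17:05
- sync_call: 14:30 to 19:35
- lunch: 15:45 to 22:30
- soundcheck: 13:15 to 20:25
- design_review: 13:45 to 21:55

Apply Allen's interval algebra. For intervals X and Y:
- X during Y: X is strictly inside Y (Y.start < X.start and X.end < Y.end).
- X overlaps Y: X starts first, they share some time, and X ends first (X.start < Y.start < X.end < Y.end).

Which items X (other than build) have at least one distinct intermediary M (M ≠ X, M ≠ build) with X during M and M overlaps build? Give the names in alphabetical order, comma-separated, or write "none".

audit, handoff, onboarding, reindex, sync_call

Target build = [18:25, 22:55].
Intermediaries M with M overlaps build: audit, design_review, lunch, planning, reindex, soundcheck, sync_call.
Via audit — items with X during audit: none.
Via design_review — items with X during design_review: audit, handoff, reindex, sync_call.
Via lunch — items with X during lunch: audit, onboarding, reindex.
Via planning — items with X during planning: audit, reindex.
Via reindex — items with X during reindex: none.
Via soundcheck — items with X during soundcheck: handoff, sync_call.
Via sync_call — items with X during sync_call: none.
Union: audit, handoff, onboarding, reindex, sync_call.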